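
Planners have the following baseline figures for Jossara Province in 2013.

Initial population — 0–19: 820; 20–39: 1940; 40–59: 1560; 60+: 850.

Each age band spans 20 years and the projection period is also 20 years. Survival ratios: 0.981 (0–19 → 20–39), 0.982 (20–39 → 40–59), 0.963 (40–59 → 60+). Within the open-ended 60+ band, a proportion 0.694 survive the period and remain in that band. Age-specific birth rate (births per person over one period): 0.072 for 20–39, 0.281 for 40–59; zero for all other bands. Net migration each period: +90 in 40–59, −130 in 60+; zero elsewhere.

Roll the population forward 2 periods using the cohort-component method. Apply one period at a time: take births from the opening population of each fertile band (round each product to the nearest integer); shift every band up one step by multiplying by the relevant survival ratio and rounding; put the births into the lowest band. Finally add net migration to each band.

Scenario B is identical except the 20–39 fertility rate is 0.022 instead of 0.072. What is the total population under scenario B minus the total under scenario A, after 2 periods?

-135

Period 1:
Births: 1940 * 0.072 = 140 ; 1560 * 0.281 = 438 → 578
20–39: 820 * 0.981 = 804
40–59: 1940 * 0.982 = 1905
60+: 1560 * 0.963 + 850 * 0.694 = 1502 + 590 = 2092
Net migration: 40–59 + 90 → 1995; 60+ − 130 → 1962
End of period: [578, 804, 1995, 1962]
Period 2:
Births: 804 * 0.072 = 58 ; 1995 * 0.281 = 561 → 619
20–39: 578 * 0.981 = 567
40–59: 804 * 0.982 = 790
60+: 1995 * 0.963 + 1962 * 0.694 = 1921 + 1362 = 3283
Net migration: 40–59 + 90 → 880; 60+ − 130 → 3153
End of period: [619, 567, 880, 3153]
Scenario A total after 2 periods: 5219
Scenario B projection —
Period 1:
Births: 1940 * 0.022 = 43 ; 1560 * 0.281 = 438 → 481
20–39: 820 * 0.981 = 804
40–59: 1940 * 0.982 = 1905
60+: 1560 * 0.963 + 850 * 0.694 = 1502 + 590 = 2092
Net migration: 40–59 + 90 → 1995; 60+ − 130 → 1962
End of period: [481, 804, 1995, 1962]
Period 2:
Births: 804 * 0.022 = 18 ; 1995 * 0.281 = 561 → 579
20–39: 481 * 0.981 = 472
40–59: 804 * 0.982 = 790
60+: 1995 * 0.963 + 1962 * 0.694 = 1921 + 1362 = 3283
Net migration: 40–59 + 90 → 880; 60+ − 130 → 3153
End of period: [579, 472, 880, 3153]
Scenario B total after 2 periods: 5084
Difference B − A = 5084 − 5219 = -135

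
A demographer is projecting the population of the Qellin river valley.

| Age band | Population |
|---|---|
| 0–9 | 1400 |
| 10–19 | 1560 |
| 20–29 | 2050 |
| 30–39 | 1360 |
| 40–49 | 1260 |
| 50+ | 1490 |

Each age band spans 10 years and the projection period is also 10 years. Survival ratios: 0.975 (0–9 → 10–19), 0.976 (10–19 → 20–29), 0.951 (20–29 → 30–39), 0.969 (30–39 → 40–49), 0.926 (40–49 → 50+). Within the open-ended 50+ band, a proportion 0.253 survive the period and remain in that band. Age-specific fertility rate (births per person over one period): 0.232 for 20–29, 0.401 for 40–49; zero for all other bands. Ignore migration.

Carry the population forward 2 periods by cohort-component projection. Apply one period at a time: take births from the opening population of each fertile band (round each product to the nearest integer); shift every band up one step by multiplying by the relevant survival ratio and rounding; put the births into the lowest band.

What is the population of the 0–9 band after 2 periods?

882

[period 1]
Births: 2050 * 0.232 = 476  |  1260 * 0.401 = 505 → total 981
10–19: 1400 * 0.975 = 1365
20–29: 1560 * 0.976 = 1523
30–39: 2050 * 0.951 = 1950
40–49: 1360 * 0.969 = 1318
50+: 1260 * 0.926 + 1490 * 0.253 = 1167 + 377 = 1544
Giving 981 / 1365 / 1523 / 1950 / 1318 / 1544.
[period 2]
Births: 1523 * 0.232 = 353  |  1318 * 0.401 = 529 → total 882
10–19: 981 * 0.975 = 956
20–29: 1365 * 0.976 = 1332
30–39: 1523 * 0.951 = 1448
40–49: 1950 * 0.969 = 1890
50+: 1318 * 0.926 + 1544 * 0.253 = 1220 + 391 = 1611
Giving 882 / 956 / 1332 / 1448 / 1890 / 1611.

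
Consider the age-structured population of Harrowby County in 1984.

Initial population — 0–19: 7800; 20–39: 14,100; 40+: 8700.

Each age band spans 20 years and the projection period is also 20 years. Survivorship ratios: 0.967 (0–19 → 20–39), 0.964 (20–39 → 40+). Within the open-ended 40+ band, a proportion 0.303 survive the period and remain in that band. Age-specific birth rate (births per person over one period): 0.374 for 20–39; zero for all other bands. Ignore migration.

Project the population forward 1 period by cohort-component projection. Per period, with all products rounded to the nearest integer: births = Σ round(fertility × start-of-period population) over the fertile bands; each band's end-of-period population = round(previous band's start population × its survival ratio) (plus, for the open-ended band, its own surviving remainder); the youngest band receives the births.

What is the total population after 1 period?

29044

After projecting period 1:
Births: 14100 × 0.374 = 5273
20–39: 7800 × 0.967 = 7543
40+: 14100 × 0.964 + 8700 × 0.303 = 13592 + 2636 = 16228
→ [5273, 7543, 16228]
Total after period 1: 5273 + 7543 + 16228 = 29044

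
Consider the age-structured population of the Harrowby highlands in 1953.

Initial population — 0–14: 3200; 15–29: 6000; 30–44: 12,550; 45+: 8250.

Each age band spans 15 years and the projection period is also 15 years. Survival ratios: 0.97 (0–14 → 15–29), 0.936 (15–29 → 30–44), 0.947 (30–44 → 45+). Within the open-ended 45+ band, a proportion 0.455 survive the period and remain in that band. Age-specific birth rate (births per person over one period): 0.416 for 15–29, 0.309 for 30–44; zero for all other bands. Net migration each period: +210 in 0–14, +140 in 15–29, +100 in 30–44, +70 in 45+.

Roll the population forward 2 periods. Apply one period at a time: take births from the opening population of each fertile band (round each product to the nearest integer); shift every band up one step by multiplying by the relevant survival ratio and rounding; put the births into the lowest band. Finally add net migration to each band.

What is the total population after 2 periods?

25619

Period 1:
Births: 6000 × 0.416 = 2496, 12550 × 0.309 = 3878 ⇒ total 6374
15–29: 3200 × 0.97 = 3104
30–44: 6000 × 0.936 = 5616
45+: 12550 × 0.947 + 8250 × 0.455 = 11885 + 3754 = 15639
Net migration: 0–14 + 210 → 6584; 15–29 + 140 → 3244; 30–44 + 100 → 5716; 45+ + 70 → 15709
→ [6584, 3244, 5716, 15709]
Period 2:
Births: 3244 × 0.416 = 1350, 5716 × 0.309 = 1766 ⇒ total 3116
15–29: 6584 × 0.97 = 6386
30–44: 3244 × 0.936 = 3036
45+: 5716 × 0.947 + 15709 × 0.455 = 5413 + 7148 = 12561
Net migration: 0–14 + 210 → 3326; 15–29 + 140 → 6526; 30–44 + 100 → 3136; 45+ + 70 → 12631
→ [3326, 6526, 3136, 12631]
Total after period 2: 3326 + 6526 + 3136 + 12631 = 25619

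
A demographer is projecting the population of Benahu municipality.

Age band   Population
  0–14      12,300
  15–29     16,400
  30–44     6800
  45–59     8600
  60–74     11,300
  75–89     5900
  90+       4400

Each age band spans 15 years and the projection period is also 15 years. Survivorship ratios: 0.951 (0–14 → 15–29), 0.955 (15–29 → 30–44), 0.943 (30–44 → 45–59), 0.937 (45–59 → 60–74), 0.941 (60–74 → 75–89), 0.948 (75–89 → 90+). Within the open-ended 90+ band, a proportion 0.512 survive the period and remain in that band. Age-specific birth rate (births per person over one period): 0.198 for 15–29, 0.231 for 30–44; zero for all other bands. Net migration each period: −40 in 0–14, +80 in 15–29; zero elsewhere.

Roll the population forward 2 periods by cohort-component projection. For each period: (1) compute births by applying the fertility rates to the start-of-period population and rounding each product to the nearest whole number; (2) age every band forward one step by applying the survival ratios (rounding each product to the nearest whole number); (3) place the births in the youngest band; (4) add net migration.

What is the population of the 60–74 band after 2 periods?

After projecting period 1:
Births: 16400 * 0.198 = 3247  |  6800 * 0.231 = 1571 — total 4818
15–29: 12300 * 0.951 = 11697
30–44: 16400 * 0.955 = 15662
45–59: 6800 * 0.943 = 6412
60–74: 8600 * 0.937 = 8058
75–89: 11300 * 0.941 = 10633
90+: 5900 * 0.948 + 4400 * 0.512 = 5593 + 2253 = 7846
Net migration: 0–14 − 40 → 4778; 15–29 + 80 → 11777
End of period: [4778, 11777, 15662, 6412, 8058, 10633, 7846]
After projecting period 2:
Births: 11777 * 0.198 = 2332  |  15662 * 0.231 = 3618 — total 5950
15–29: 4778 * 0.951 = 4544
30–44: 11777 * 0.955 = 11247
45–59: 15662 * 0.943 = 14769
60–74: 6412 * 0.937 = 6008
75–89: 8058 * 0.941 = 7583
90+: 10633 * 0.948 + 7846 * 0.512 = 10080 + 4017 = 14097
Net migration: 0–14 − 40 → 5910; 15–29 + 80 → 4624
End of period: [5910, 4624, 11247, 14769, 6008, 7583, 14097]

6008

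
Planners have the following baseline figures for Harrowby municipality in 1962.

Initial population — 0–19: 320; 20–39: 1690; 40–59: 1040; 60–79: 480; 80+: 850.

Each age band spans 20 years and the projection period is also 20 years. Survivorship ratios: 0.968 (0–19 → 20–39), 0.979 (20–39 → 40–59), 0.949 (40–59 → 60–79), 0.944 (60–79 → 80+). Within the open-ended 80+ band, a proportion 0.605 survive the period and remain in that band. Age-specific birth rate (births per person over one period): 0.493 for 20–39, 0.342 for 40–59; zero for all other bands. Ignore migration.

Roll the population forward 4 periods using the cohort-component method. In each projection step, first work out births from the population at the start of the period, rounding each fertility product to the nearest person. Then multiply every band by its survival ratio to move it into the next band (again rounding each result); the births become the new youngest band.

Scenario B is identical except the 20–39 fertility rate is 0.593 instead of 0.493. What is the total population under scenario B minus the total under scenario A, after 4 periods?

— Period 1 —
Births: 1690 * 0.493 = 833, 1040 * 0.342 = 356 ⇒ total 1189
20–39: 320 * 0.968 = 310
40–59: 1690 * 0.979 = 1655
60–79: 1040 * 0.949 = 987
80+: 480 * 0.944 + 850 * 0.605 = 453 + 514 = 967
End of period: [1189, 310, 1655, 987, 967]
— Period 2 —
Births: 310 * 0.493 = 153, 1655 * 0.342 = 566 ⇒ total 719
20–39: 1189 * 0.968 = 1151
40–59: 310 * 0.979 = 303
60–79: 1655 * 0.949 = 1571
80+: 987 * 0.944 + 967 * 0.605 = 932 + 585 = 1517
End of period: [719, 1151, 303, 1571, 1517]
— Period 3 —
Births: 1151 * 0.493 = 567, 303 * 0.342 = 104 ⇒ total 671
20–39: 719 * 0.968 = 696
40–59: 1151 * 0.979 = 1127
60–79: 303 * 0.949 = 288
80+: 1571 * 0.944 + 1517 * 0.605 = 1483 + 918 = 2401
End of period: [671, 696, 1127, 288, 2401]
— Period 4 —
Births: 696 * 0.493 = 343, 1127 * 0.342 = 385 ⇒ total 728
20–39: 671 * 0.968 = 650
40–59: 696 * 0.979 = 681
60–79: 1127 * 0.949 = 1070
80+: 288 * 0.944 + 2401 * 0.605 = 272 + 1453 = 1725
End of period: [728, 650, 681, 1070, 1725]
Scenario A total after 4 periods: 4854
Scenario B projection —
— Period 1 —
Births: 1690 * 0.593 = 1002, 1040 * 0.342 = 356 ⇒ total 1358
20–39: 320 * 0.968 = 310
40–59: 1690 * 0.979 = 1655
60–79: 1040 * 0.949 = 987
80+: 480 * 0.944 + 850 * 0.605 = 453 + 514 = 967
End of period: [1358, 310, 1655, 987, 967]
— Period 2 —
Births: 310 * 0.593 = 184, 1655 * 0.342 = 566 ⇒ total 750
20–39: 1358 * 0.968 = 1315
40–59: 310 * 0.979 = 303
60–79: 1655 * 0.949 = 1571
80+: 987 * 0.944 + 967 * 0.605 = 932 + 585 = 1517
End of period: [750, 1315, 303, 1571, 1517]
— Period 3 —
Births: 1315 * 0.593 = 780, 303 * 0.342 = 104 ⇒ total 884
20–39: 750 * 0.968 = 726
40–59: 1315 * 0.979 = 1287
60–79: 303 * 0.949 = 288
80+: 1571 * 0.944 + 1517 * 0.605 = 1483 + 918 = 2401
End of period: [884, 726, 1287, 288, 2401]
— Period 4 —
Births: 726 * 0.593 = 431, 1287 * 0.342 = 440 ⇒ total 871
20–39: 884 * 0.968 = 856
40–59: 726 * 0.979 = 711
60–79: 1287 * 0.949 = 1221
80+: 288 * 0.944 + 2401 * 0.605 = 272 + 1453 = 1725
End of period: [871, 856, 711, 1221, 1725]
Scenario B total after 4 periods: 5384
Difference B − A = 5384 − 4854 = 530

530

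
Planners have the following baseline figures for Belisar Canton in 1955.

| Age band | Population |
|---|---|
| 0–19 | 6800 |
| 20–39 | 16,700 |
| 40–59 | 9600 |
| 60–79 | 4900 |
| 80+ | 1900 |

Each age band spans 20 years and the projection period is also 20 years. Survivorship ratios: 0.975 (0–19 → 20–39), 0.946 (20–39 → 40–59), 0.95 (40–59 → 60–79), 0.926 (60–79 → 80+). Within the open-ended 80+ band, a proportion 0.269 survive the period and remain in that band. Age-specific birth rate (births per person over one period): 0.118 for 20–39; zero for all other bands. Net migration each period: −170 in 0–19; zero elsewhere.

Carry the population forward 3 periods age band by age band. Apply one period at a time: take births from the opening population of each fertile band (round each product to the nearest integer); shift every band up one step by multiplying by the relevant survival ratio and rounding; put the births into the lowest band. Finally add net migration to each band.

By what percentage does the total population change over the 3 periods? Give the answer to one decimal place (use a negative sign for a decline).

-37.9

Let group 1 be 0–19 through group 5 = 80+.
Period 1.
Births: 16700 × 0.118 = 1971
Group 2: 6800 × 0.975 = 6630
Group 3: 16700 × 0.946 = 15798
Group 4: 9600 × 0.95 = 9120
Group 5: 4900 × 0.926 + 1900 × 0.269 = 4537 + 511 = 5048
Net migration: Group 1 − 170 → 1801
Giving 1801 / 6630 / 15798 / 9120 / 5048.
Period 2.
Births: 6630 × 0.118 = 782
Group 2: 1801 × 0.975 = 1756
Group 3: 6630 × 0.946 = 6272
Group 4: 15798 × 0.95 = 15008
Group 5: 9120 × 0.926 + 5048 × 0.269 = 8445 + 1358 = 9803
Net migration: Group 1 − 170 → 612
Giving 612 / 1756 / 6272 / 15008 / 9803.
Period 3.
Births: 1756 × 0.118 = 207
Group 2: 612 × 0.975 = 597
Group 3: 1756 × 0.946 = 1661
Group 4: 6272 × 0.95 = 5958
Group 5: 15008 × 0.926 + 9803 × 0.269 = 13897 + 2637 = 16534
Net migration: Group 1 − 170 → 37
Giving 37 / 597 / 1661 / 5958 / 16534.
Total: 39900 → 24787; change = -15113; percentage change = -37.9%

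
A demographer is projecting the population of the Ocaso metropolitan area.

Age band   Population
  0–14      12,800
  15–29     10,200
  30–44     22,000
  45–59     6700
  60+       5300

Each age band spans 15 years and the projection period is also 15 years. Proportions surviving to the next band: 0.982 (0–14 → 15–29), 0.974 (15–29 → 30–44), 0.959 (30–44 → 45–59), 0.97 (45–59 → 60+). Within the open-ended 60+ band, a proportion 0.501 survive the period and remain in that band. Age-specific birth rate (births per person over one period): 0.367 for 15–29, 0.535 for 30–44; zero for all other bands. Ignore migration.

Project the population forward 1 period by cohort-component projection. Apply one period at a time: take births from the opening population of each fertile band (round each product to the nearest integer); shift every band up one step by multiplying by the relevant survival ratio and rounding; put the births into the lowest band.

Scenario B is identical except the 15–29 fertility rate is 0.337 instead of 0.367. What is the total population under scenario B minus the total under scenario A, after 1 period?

-306

[period 1]
Births: 10200 × 0.367 = 3743 ; 22000 × 0.535 = 11770 ⇒ total 15513
15–29: 12800 × 0.982 = 12570
30–44: 10200 × 0.974 = 9935
45–59: 22000 × 0.959 = 21098
60+: 6700 × 0.97 + 5300 × 0.501 = 6499 + 2655 = 9154
End of period: [15513, 12570, 9935, 21098, 9154]
Scenario A total after 1 period: 68270
Scenario B projection —
[period 1]
Births: 10200 × 0.337 = 3437 ; 22000 × 0.535 = 11770 ⇒ total 15207
15–29: 12800 × 0.982 = 12570
30–44: 10200 × 0.974 = 9935
45–59: 22000 × 0.959 = 21098
60+: 6700 × 0.97 + 5300 × 0.501 = 6499 + 2655 = 9154
End of period: [15207, 12570, 9935, 21098, 9154]
Scenario B total after 1 period: 67964
Difference B − A = 67964 − 68270 = -306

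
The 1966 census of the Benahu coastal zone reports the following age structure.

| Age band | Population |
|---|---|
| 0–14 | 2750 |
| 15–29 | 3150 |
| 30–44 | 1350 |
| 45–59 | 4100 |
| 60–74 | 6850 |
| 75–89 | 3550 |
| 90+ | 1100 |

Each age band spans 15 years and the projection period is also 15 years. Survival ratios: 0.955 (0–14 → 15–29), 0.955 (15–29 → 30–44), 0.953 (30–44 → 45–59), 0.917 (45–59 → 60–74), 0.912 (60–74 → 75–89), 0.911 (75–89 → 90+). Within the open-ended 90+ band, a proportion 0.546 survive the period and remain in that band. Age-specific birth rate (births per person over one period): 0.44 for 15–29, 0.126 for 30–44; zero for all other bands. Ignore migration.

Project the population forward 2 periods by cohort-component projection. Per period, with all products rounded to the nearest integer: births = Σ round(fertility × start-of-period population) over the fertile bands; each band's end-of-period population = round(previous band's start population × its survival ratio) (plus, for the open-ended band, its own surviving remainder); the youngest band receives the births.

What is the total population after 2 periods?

Let group 1 be 0–14 through group 7 = 90+.
Period 1:
Births: 3150 * 0.44 = 1386  |  1350 * 0.126 = 170 ⇒ total 1556
Group 2: 2750 * 0.955 = 2626
Group 3: 3150 * 0.955 = 3008
Group 4: 1350 * 0.953 = 1287
Group 5: 4100 * 0.917 = 3760
Group 6: 6850 * 0.912 = 6247
Group 7: 3550 * 0.911 + 1100 * 0.546 = 3234 + 601 = 3835
Population now: 0–14=1556, 15–29=2626, 30–44=3008, 45–59=1287, 60–74=3760, 75–89=6247, 90+=3835
Period 2:
Births: 2626 * 0.44 = 1155  |  3008 * 0.126 = 379 ⇒ total 1534
Group 2: 1556 * 0.955 = 1486
Group 3: 2626 * 0.955 = 2508
Group 4: 3008 * 0.953 = 2867
Group 5: 1287 * 0.917 = 1180
Group 6: 3760 * 0.912 = 3429
Group 7: 6247 * 0.911 + 3835 * 0.546 = 5691 + 2094 = 7785
Population now: 0–14=1534, 15–29=1486, 30–44=2508, 45–59=2867, 60–74=1180, 75–89=3429, 90+=7785
Total after period 2: 1534 + 1486 + 2508 + 2867 + 1180 + 3429 + 7785 = 20789

20789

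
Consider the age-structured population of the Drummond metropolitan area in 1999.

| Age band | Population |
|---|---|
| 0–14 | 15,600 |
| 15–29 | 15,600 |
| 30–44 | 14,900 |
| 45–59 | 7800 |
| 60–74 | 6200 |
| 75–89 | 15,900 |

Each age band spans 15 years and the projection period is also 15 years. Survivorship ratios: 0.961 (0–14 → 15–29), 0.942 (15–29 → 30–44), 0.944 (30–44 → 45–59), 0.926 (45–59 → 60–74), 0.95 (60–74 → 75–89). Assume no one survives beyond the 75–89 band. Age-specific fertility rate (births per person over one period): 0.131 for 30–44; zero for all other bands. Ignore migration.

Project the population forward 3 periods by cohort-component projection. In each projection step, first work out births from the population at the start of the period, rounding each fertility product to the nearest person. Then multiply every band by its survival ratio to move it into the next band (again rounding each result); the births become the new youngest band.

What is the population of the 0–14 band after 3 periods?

1850

Period 1.
Births: 14900 × 0.131 = 1952
15–29: 15600 × 0.961 = 14992
30–44: 15600 × 0.942 = 14695
45–59: 14900 × 0.944 = 14066
60–74: 7800 × 0.926 = 7223
75–89: 6200 × 0.95 = 5890
Population now: 0–14=1952, 15–29=14992, 30–44=14695, 45–59=14066, 60–74=7223, 75–89=5890
Period 2.
Births: 14695 × 0.131 = 1925
15–29: 1952 × 0.961 = 1876
30–44: 14992 × 0.942 = 14122
45–59: 14695 × 0.944 = 13872
60–74: 14066 × 0.926 = 13025
75–89: 7223 × 0.95 = 6862
Population now: 0–14=1925, 15–29=1876, 30–44=14122, 45–59=13872, 60–74=13025, 75–89=6862
Period 3.
Births: 14122 × 0.131 = 1850
15–29: 1925 × 0.961 = 1850
30–44: 1876 × 0.942 = 1767
45–59: 14122 × 0.944 = 13331
60–74: 13872 × 0.926 = 12845
75–89: 13025 × 0.95 = 12374
Population now: 0–14=1850, 15–29=1850, 30–44=1767, 45–59=13331, 60–74=12845, 75–89=12374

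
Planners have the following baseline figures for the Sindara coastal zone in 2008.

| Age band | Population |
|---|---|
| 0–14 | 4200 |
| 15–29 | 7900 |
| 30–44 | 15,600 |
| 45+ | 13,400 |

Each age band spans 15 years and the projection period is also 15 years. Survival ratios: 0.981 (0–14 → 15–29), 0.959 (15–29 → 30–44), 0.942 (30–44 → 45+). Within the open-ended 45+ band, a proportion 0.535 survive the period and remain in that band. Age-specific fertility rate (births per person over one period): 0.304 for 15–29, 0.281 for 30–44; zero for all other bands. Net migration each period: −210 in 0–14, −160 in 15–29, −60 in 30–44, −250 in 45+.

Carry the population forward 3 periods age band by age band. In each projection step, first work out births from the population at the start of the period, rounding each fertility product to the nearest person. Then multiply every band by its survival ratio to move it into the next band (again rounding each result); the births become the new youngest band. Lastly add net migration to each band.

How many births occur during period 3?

[period 1]
Births: 7900 × 0.304 = 2402  |  15600 × 0.281 = 4384 → 6786
15–29: 4200 × 0.981 = 4120
30–44: 7900 × 0.959 = 7576
45+: 15600 × 0.942 + 13400 × 0.535 = 14695 + 7169 = 21864
Net migration: 0–14 − 210 → 6576; 15–29 − 160 → 3960; 30–44 − 60 → 7516; 45+ − 250 → 21614
Giving 6576 / 3960 / 7516 / 21614.
[period 2]
Births: 3960 × 0.304 = 1204  |  7516 × 0.281 = 2112 → 3316
15–29: 6576 × 0.981 = 6451
30–44: 3960 × 0.959 = 3798
45+: 7516 × 0.942 + 21614 × 0.535 = 7080 + 11563 = 18643
Net migration: 0–14 − 210 → 3106; 15–29 − 160 → 6291; 30–44 − 60 → 3738; 45+ − 250 → 18393
Giving 3106 / 6291 / 3738 / 18393.
[period 3]
Births: 6291 × 0.304 = 1912  |  3738 × 0.281 = 1050 → 2962
15–29: 3106 × 0.981 = 3047
30–44: 6291 × 0.959 = 6033
45+: 3738 × 0.942 + 18393 × 0.535 = 3521 + 9840 = 13361
Net migration: 0–14 − 210 → 2752; 15–29 − 160 → 2887; 30–44 − 60 → 5973; 45+ − 250 → 13111
Giving 2752 / 2887 / 5973 / 13111.

2962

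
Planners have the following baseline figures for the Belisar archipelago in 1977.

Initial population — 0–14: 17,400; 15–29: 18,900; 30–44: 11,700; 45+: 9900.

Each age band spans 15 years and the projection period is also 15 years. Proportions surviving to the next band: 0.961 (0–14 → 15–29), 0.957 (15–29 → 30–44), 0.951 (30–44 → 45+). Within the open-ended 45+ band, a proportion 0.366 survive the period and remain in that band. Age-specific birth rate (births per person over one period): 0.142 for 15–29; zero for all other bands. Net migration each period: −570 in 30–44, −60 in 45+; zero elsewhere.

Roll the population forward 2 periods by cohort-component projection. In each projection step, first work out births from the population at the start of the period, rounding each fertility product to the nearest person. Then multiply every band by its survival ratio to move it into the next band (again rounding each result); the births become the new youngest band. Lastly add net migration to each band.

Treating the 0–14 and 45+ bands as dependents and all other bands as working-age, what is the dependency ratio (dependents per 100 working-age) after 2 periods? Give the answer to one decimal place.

Numbering the bands 1..4 from youngest to oldest:
Period 1:
Births: 18900 * 0.142 = 2684
Band 2: 17400 * 0.961 = 16721
Band 3: 18900 * 0.957 = 18087
Band 4: 11700 * 0.951 + 9900 * 0.366 = 11127 + 3623 = 14750
Net migration: Band 3 − 570 → 17517; Band 4 − 60 → 14690
End of period: [2684, 16721, 17517, 14690]
Period 2:
Births: 16721 * 0.142 = 2374
Band 2: 2684 * 0.961 = 2579
Band 3: 16721 * 0.957 = 16002
Band 4: 17517 * 0.951 + 14690 * 0.366 = 16659 + 5377 = 22036
Net migration: Band 3 − 570 → 15432; Band 4 − 60 → 21976
End of period: [2374, 2579, 15432, 21976]
Dependents (band 0–14 + band 45+) = 2374 + 21976 = 24350; working-age = 18011; ratio = 24350/18011 × 100 = 135.2

135.2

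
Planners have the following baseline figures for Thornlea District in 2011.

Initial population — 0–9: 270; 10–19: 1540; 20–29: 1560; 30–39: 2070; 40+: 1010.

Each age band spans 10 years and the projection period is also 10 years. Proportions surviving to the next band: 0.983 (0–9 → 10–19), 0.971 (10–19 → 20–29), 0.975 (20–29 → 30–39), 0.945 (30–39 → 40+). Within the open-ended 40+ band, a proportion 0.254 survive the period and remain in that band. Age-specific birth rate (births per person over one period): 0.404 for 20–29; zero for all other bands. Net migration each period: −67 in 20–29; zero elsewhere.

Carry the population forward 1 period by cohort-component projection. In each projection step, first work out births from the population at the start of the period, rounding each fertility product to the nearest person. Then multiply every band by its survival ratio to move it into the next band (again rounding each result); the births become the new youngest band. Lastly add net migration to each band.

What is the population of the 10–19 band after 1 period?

(Bands numbered youngest = 1 to oldest = 5.)
— Period 1 —
Births: 1560 * 0.404 = 630
Band 2: 270 * 0.983 = 265
Band 3: 1540 * 0.971 = 1495
Band 4: 1560 * 0.975 = 1521
Band 5: 2070 * 0.945 + 1010 * 0.254 = 1956 + 257 = 2213
Net migration: Band 3 − 67 → 1428
Population now: 0–9=630, 10–19=265, 20–29=1428, 30–39=1521, 40+=2213

265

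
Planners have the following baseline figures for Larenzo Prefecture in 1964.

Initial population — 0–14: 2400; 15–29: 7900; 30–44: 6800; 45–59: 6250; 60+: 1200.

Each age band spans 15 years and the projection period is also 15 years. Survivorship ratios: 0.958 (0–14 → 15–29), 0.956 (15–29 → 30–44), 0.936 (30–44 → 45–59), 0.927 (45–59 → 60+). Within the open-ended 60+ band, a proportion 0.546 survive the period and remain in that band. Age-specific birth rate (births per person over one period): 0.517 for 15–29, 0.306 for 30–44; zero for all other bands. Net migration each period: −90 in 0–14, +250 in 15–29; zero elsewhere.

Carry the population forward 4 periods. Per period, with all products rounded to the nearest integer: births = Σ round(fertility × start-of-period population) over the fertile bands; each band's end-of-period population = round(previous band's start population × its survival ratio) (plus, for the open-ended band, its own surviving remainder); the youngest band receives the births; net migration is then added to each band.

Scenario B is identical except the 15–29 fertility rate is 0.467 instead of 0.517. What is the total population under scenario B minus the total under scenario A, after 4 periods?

-1266

(Groups numbered youngest = 1 to oldest = 5.)
After projecting period 1:
Births: 7900 × 0.517 = 4084 ; 6800 × 0.306 = 2081 → total 6165
Group 2: 2400 × 0.958 = 2299
Group 3: 7900 × 0.956 = 7552
Group 4: 6800 × 0.936 = 6365
Group 5: 6250 × 0.927 + 1200 × 0.546 = 5794 + 655 = 6449
Net migration: Group 1 − 90 → 6075; Group 2 + 250 → 2549
Population now: 0–14=6075, 15–29=2549, 30–44=7552, 45–59=6365, 60+=6449
After projecting period 2:
Births: 2549 × 0.517 = 1318 ; 7552 × 0.306 = 2311 → total 3629
Group 2: 6075 × 0.958 = 5820
Group 3: 2549 × 0.956 = 2437
Group 4: 7552 × 0.936 = 7069
Group 5: 6365 × 0.927 + 6449 × 0.546 = 5900 + 3521 = 9421
Net migration: Group 1 − 90 → 3539; Group 2 + 250 → 6070
Population now: 0–14=3539, 15–29=6070, 30–44=2437, 45–59=7069, 60+=9421
After projecting period 3:
Births: 6070 × 0.517 = 3138 ; 2437 × 0.306 = 746 → total 3884
Group 2: 3539 × 0.958 = 3390
Group 3: 6070 × 0.956 = 5803
Group 4: 2437 × 0.936 = 2281
Group 5: 7069 × 0.927 + 9421 × 0.546 = 6553 + 5144 = 11697
Net migration: Group 1 − 90 → 3794; Group 2 + 250 → 3640
Population now: 0–14=3794, 15–29=3640, 30–44=5803, 45–59=2281, 60+=11697
After projecting period 4:
Births: 3640 × 0.517 = 1882 ; 5803 × 0.306 = 1776 → total 3658
Group 2: 3794 × 0.958 = 3635
Group 3: 3640 × 0.956 = 3480
Group 4: 5803 × 0.936 = 5432
Group 5: 2281 × 0.927 + 11697 × 0.546 = 2114 + 6387 = 8501
Net migration: Group 1 − 90 → 3568; Group 2 + 250 → 3885
Population now: 0–14=3568, 15–29=3885, 30–44=3480, 45–59=5432, 60+=8501
Scenario A total after 4 periods: 24866
Scenario B projection —
After projecting period 1:
Births: 7900 × 0.467 = 3689 ; 6800 × 0.306 = 2081 → total 5770
Group 2: 2400 × 0.958 = 2299
Group 3: 7900 × 0.956 = 7552
Group 4: 6800 × 0.936 = 6365
Group 5: 6250 × 0.927 + 1200 × 0.546 = 5794 + 655 = 6449
Net migration: Group 1 − 90 → 5680; Group 2 + 250 → 2549
Population now: 0–14=5680, 15–29=2549, 30–44=7552, 45–59=6365, 60+=6449
After projecting period 2:
Births: 2549 × 0.467 = 1190 ; 7552 × 0.306 = 2311 → total 3501
Group 2: 5680 × 0.958 = 5441
Group 3: 2549 × 0.956 = 2437
Group 4: 7552 × 0.936 = 7069
Group 5: 6365 × 0.927 + 6449 × 0.546 = 5900 + 3521 = 9421
Net migration: Group 1 − 90 → 3411; Group 2 + 250 → 5691
Population now: 0–14=3411, 15–29=5691, 30–44=2437, 45–59=7069, 60+=9421
After projecting period 3:
Births: 5691 × 0.467 = 2658 ; 2437 × 0.306 = 746 → total 3404
Group 2: 3411 × 0.958 = 3268
Group 3: 5691 × 0.956 = 5441
Group 4: 2437 × 0.936 = 2281
Group 5: 7069 × 0.927 + 9421 × 0.546 = 6553 + 5144 = 11697
Net migration: Group 1 − 90 → 3314; Group 2 + 250 → 3518
Population now: 0–14=3314, 15–29=3518, 30–44=5441, 45–59=2281, 60+=11697
After projecting period 4:
Births: 3518 × 0.467 = 1643 ; 5441 × 0.306 = 1665 → total 3308
Group 2: 3314 × 0.958 = 3175
Group 3: 3518 × 0.956 = 3363
Group 4: 5441 × 0.936 = 5093
Group 5: 2281 × 0.927 + 11697 × 0.546 = 2114 + 6387 = 8501
Net migration: Group 1 − 90 → 3218; Group 2 + 250 → 3425
Population now: 0–14=3218, 15–29=3425, 30–44=3363, 45–59=5093, 60+=8501
Scenario B total after 4 periods: 23600
Difference B − A = 23600 − 24866 = -1266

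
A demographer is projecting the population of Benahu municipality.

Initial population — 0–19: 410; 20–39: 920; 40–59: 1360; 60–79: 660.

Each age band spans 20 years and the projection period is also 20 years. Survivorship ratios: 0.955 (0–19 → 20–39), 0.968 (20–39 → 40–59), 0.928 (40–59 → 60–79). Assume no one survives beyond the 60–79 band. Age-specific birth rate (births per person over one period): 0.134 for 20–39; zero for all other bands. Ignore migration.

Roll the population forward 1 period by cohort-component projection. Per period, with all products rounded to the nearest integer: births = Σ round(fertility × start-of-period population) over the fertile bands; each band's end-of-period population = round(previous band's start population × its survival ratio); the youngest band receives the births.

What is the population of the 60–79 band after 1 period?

1262

Period 1:
Births: 920 × 0.134 = 123
20–39: 410 × 0.955 = 392
40–59: 920 × 0.968 = 891
60–79: 1360 × 0.928 = 1262
End of period: [123, 392, 891, 1262]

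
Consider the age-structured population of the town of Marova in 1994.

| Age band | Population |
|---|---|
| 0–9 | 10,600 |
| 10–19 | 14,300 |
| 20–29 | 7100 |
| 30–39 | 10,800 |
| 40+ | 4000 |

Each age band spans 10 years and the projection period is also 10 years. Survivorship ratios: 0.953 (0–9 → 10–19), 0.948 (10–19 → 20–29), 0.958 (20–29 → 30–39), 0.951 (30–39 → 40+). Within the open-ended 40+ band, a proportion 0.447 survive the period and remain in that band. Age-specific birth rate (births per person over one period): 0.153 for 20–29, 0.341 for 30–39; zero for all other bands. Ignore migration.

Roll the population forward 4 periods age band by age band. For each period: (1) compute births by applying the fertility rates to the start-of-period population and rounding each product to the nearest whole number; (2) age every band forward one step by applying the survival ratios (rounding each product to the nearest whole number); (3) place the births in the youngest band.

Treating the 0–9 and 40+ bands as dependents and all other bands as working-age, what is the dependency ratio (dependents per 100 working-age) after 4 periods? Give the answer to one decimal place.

[period 1]
Births: 7100 × 0.153 = 1086 ; 10800 × 0.341 = 3683 → 4769
10–19: 10600 × 0.953 = 10102
20–29: 14300 × 0.948 = 13556
30–39: 7100 × 0.958 = 6802
40+: 10800 × 0.951 + 4000 × 0.447 = 10271 + 1788 = 12059
End of period: [4769, 10102, 13556, 6802, 12059]
[period 2]
Births: 13556 × 0.153 = 2074 ; 6802 × 0.341 = 2319 → 4393
10–19: 4769 × 0.953 = 4545
20–29: 10102 × 0.948 = 9577
30–39: 13556 × 0.958 = 12987
40+: 6802 × 0.951 + 12059 × 0.447 = 6469 + 5390 = 11859
End of period: [4393, 4545, 9577, 12987, 11859]
[period 3]
Births: 9577 × 0.153 = 1465 ; 12987 × 0.341 = 4429 → 5894
10–19: 4393 × 0.953 = 4187
20–29: 4545 × 0.948 = 4309
30–39: 9577 × 0.958 = 9175
40+: 12987 × 0.951 + 11859 × 0.447 = 12351 + 5301 = 17652
End of period: [5894, 4187, 4309, 9175, 17652]
[period 4]
Births: 4309 × 0.153 = 659 ; 9175 × 0.341 = 3129 → 3788
10–19: 5894 × 0.953 = 5617
20–29: 4187 × 0.948 = 3969
30–39: 4309 × 0.958 = 4128
40+: 9175 × 0.951 + 17652 × 0.447 = 8725 + 7890 = 16615
End of period: [3788, 5617, 3969, 4128, 16615]
Dependents (band 0–9 + band 40+) = 3788 + 16615 = 20403; working-age = 13714; ratio = 20403/13714 × 100 = 148.8

148.8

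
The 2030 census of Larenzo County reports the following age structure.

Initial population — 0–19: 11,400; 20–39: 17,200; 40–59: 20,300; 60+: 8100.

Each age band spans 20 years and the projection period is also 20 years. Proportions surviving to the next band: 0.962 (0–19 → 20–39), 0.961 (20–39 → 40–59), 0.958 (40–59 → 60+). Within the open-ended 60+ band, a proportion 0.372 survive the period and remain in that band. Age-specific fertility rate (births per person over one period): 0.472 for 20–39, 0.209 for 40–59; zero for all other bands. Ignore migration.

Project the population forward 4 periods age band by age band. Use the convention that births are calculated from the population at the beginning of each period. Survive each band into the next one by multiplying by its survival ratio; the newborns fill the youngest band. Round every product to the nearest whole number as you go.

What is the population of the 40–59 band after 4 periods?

Let group 1 be 0–19 through group 4 = 60+.
Period 1:
Births: 17200 × 0.472 = 8118, 20300 × 0.209 = 4243 → total 12361
Group 2: 11400 × 0.962 = 10967
Group 3: 17200 × 0.961 = 16529
Group 4: 20300 × 0.958 + 8100 × 0.372 = 19447 + 3013 = 22460
→ [12361, 10967, 16529, 22460]
Period 2:
Births: 10967 × 0.472 = 5176, 16529 × 0.209 = 3455 → total 8631
Group 2: 12361 × 0.962 = 11891
Group 3: 10967 × 0.961 = 10539
Group 4: 16529 × 0.958 + 22460 × 0.372 = 15835 + 8355 = 24190
→ [8631, 11891, 10539, 24190]
Period 3:
Births: 11891 × 0.472 = 5613, 10539 × 0.209 = 2203 → total 7816
Group 2: 8631 × 0.962 = 8303
Group 3: 11891 × 0.961 = 11427
Group 4: 10539 × 0.958 + 24190 × 0.372 = 10096 + 8999 = 19095
→ [7816, 8303, 11427, 19095]
Period 4:
Births: 8303 × 0.472 = 3919, 11427 × 0.209 = 2388 → total 6307
Group 2: 7816 × 0.962 = 7519
Group 3: 8303 × 0.961 = 7979
Group 4: 11427 × 0.958 + 19095 × 0.372 = 10947 + 7103 = 18050
→ [6307, 7519, 7979, 18050]

7979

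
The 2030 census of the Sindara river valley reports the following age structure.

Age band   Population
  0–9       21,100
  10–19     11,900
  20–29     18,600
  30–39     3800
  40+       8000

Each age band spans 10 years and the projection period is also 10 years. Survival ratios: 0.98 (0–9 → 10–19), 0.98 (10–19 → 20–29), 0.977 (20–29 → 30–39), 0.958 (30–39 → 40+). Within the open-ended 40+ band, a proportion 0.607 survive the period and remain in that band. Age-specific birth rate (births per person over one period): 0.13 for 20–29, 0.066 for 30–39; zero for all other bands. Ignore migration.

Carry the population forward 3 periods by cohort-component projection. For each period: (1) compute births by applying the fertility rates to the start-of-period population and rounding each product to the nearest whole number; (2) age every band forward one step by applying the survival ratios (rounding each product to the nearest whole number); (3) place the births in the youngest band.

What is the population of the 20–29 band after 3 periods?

(Groups numbered youngest = 1 to oldest = 5.)
After projecting period 1:
Births: 18600 × 0.13 = 2418  |  3800 × 0.066 = 251 — total 2669
Group 2: 21100 × 0.98 = 20678
Group 3: 11900 × 0.98 = 11662
Group 4: 18600 × 0.977 = 18172
Group 5: 3800 × 0.958 + 8000 × 0.607 = 3640 + 4856 = 8496
Population now: 0–9=2669, 10–19=20678, 20–29=11662, 30–39=18172, 40+=8496
After projecting period 2:
Births: 11662 × 0.13 = 1516  |  18172 × 0.066 = 1199 — total 2715
Group 2: 2669 × 0.98 = 2616
Group 3: 20678 × 0.98 = 20264
Group 4: 11662 × 0.977 = 11394
Group 5: 18172 × 0.958 + 8496 × 0.607 = 17409 + 5157 = 22566
Population now: 0–9=2715, 10–19=2616, 20–29=20264, 30–39=11394, 40+=22566
After projecting period 3:
Births: 20264 × 0.13 = 2634  |  11394 × 0.066 = 752 — total 3386
Group 2: 2715 × 0.98 = 2661
Group 3: 2616 × 0.98 = 2564
Group 4: 20264 × 0.977 = 19798
Group 5: 11394 × 0.958 + 22566 × 0.607 = 10915 + 13698 = 24613
Population now: 0–9=3386, 10–19=2661, 20–29=2564, 30–39=19798, 40+=24613

2564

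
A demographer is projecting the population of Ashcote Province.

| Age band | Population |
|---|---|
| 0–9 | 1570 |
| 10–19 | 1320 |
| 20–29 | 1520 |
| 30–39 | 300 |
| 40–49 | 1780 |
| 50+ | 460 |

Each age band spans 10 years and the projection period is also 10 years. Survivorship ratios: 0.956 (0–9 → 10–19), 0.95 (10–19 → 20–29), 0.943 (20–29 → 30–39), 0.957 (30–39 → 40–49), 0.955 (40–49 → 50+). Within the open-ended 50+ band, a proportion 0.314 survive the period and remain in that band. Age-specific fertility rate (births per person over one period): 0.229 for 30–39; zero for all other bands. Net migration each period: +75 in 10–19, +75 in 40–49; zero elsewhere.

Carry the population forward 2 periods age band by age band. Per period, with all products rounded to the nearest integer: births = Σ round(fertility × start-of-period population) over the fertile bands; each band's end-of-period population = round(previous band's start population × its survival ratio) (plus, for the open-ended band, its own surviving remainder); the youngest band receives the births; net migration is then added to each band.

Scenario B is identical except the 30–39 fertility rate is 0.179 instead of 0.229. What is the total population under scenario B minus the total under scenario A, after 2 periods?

-85

Period 1:
Births: 300 * 0.229 = 69
10–19: 1570 * 0.956 = 1501
20–29: 1320 * 0.95 = 1254
30–39: 1520 * 0.943 = 1433
40–49: 300 * 0.957 = 287
50+: 1780 * 0.955 + 460 * 0.314 = 1700 + 144 = 1844
Net migration: 10–19 + 75 → 1576; 40–49 + 75 → 362
Population now: 0–9=69, 10–19=1576, 20–29=1254, 30–39=1433, 40–49=362, 50+=1844
Period 2:
Births: 1433 * 0.229 = 328
10–19: 69 * 0.956 = 66
20–29: 1576 * 0.95 = 1497
30–39: 1254 * 0.943 = 1183
40–49: 1433 * 0.957 = 1371
50+: 362 * 0.955 + 1844 * 0.314 = 346 + 579 = 925
Net migration: 10–19 + 75 → 141; 40–49 + 75 → 1446
Population now: 0–9=328, 10–19=141, 20–29=1497, 30–39=1183, 40–49=1446, 50+=925
Scenario A total after 2 periods: 5520
Scenario B projection —
Period 1:
Births: 300 * 0.179 = 54
10–19: 1570 * 0.956 = 1501
20–29: 1320 * 0.95 = 1254
30–39: 1520 * 0.943 = 1433
40–49: 300 * 0.957 = 287
50+: 1780 * 0.955 + 460 * 0.314 = 1700 + 144 = 1844
Net migration: 10–19 + 75 → 1576; 40–49 + 75 → 362
Population now: 0–9=54, 10–19=1576, 20–29=1254, 30–39=1433, 40–49=362, 50+=1844
Period 2:
Births: 1433 * 0.179 = 257
10–19: 54 * 0.956 = 52
20–29: 1576 * 0.95 = 1497
30–39: 1254 * 0.943 = 1183
40–49: 1433 * 0.957 = 1371
50+: 362 * 0.955 + 1844 * 0.314 = 346 + 579 = 925
Net migration: 10–19 + 75 → 127; 40–49 + 75 → 1446
Population now: 0–9=257, 10–19=127, 20–29=1497, 30–39=1183, 40–49=1446, 50+=925
Scenario B total after 2 periods: 5435
Difference B − A = 5435 − 5520 = -85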